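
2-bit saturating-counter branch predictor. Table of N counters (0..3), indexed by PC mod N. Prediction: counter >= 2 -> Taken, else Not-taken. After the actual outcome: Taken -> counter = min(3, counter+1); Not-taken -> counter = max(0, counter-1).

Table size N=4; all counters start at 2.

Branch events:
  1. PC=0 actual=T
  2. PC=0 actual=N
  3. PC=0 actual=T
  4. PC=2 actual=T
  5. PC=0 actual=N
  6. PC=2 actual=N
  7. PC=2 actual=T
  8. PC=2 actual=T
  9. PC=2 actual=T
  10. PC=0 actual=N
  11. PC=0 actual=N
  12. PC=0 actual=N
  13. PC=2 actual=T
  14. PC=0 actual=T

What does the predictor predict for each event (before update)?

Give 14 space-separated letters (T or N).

Answer: T T T T T T T T T T N N T N

Derivation:
Ev 1: PC=0 idx=0 pred=T actual=T -> ctr[0]=3
Ev 2: PC=0 idx=0 pred=T actual=N -> ctr[0]=2
Ev 3: PC=0 idx=0 pred=T actual=T -> ctr[0]=3
Ev 4: PC=2 idx=2 pred=T actual=T -> ctr[2]=3
Ev 5: PC=0 idx=0 pred=T actual=N -> ctr[0]=2
Ev 6: PC=2 idx=2 pred=T actual=N -> ctr[2]=2
Ev 7: PC=2 idx=2 pred=T actual=T -> ctr[2]=3
Ev 8: PC=2 idx=2 pred=T actual=T -> ctr[2]=3
Ev 9: PC=2 idx=2 pred=T actual=T -> ctr[2]=3
Ev 10: PC=0 idx=0 pred=T actual=N -> ctr[0]=1
Ev 11: PC=0 idx=0 pred=N actual=N -> ctr[0]=0
Ev 12: PC=0 idx=0 pred=N actual=N -> ctr[0]=0
Ev 13: PC=2 idx=2 pred=T actual=T -> ctr[2]=3
Ev 14: PC=0 idx=0 pred=N actual=T -> ctr[0]=1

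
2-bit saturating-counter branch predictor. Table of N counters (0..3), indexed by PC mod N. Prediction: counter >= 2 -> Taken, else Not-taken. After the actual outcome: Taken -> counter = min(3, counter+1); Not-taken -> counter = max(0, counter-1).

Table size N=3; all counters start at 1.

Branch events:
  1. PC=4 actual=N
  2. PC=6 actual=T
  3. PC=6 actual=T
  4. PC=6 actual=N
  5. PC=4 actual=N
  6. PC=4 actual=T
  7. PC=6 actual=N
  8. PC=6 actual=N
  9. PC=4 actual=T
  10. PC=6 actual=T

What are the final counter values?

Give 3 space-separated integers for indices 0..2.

Ev 1: PC=4 idx=1 pred=N actual=N -> ctr[1]=0
Ev 2: PC=6 idx=0 pred=N actual=T -> ctr[0]=2
Ev 3: PC=6 idx=0 pred=T actual=T -> ctr[0]=3
Ev 4: PC=6 idx=0 pred=T actual=N -> ctr[0]=2
Ev 5: PC=4 idx=1 pred=N actual=N -> ctr[1]=0
Ev 6: PC=4 idx=1 pred=N actual=T -> ctr[1]=1
Ev 7: PC=6 idx=0 pred=T actual=N -> ctr[0]=1
Ev 8: PC=6 idx=0 pred=N actual=N -> ctr[0]=0
Ev 9: PC=4 idx=1 pred=N actual=T -> ctr[1]=2
Ev 10: PC=6 idx=0 pred=N actual=T -> ctr[0]=1

Answer: 1 2 1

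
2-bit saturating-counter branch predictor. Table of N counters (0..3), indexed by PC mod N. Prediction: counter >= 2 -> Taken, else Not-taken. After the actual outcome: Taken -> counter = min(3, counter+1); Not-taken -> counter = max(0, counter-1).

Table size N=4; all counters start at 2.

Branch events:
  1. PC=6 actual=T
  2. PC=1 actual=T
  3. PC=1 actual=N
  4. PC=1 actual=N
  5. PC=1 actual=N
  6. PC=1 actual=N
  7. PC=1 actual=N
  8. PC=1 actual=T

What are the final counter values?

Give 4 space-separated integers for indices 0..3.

Ev 1: PC=6 idx=2 pred=T actual=T -> ctr[2]=3
Ev 2: PC=1 idx=1 pred=T actual=T -> ctr[1]=3
Ev 3: PC=1 idx=1 pred=T actual=N -> ctr[1]=2
Ev 4: PC=1 idx=1 pred=T actual=N -> ctr[1]=1
Ev 5: PC=1 idx=1 pred=N actual=N -> ctr[1]=0
Ev 6: PC=1 idx=1 pred=N actual=N -> ctr[1]=0
Ev 7: PC=1 idx=1 pred=N actual=N -> ctr[1]=0
Ev 8: PC=1 idx=1 pred=N actual=T -> ctr[1]=1

Answer: 2 1 3 2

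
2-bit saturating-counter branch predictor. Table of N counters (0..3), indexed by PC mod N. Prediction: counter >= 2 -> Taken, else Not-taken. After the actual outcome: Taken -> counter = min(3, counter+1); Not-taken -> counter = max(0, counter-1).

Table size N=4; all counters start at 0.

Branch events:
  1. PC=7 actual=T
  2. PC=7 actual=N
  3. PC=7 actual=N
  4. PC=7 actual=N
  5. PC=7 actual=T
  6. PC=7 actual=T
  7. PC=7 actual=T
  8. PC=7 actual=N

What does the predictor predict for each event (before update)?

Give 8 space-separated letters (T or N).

Ev 1: PC=7 idx=3 pred=N actual=T -> ctr[3]=1
Ev 2: PC=7 idx=3 pred=N actual=N -> ctr[3]=0
Ev 3: PC=7 idx=3 pred=N actual=N -> ctr[3]=0
Ev 4: PC=7 idx=3 pred=N actual=N -> ctr[3]=0
Ev 5: PC=7 idx=3 pred=N actual=T -> ctr[3]=1
Ev 6: PC=7 idx=3 pred=N actual=T -> ctr[3]=2
Ev 7: PC=7 idx=3 pred=T actual=T -> ctr[3]=3
Ev 8: PC=7 idx=3 pred=T actual=N -> ctr[3]=2

Answer: N N N N N N T T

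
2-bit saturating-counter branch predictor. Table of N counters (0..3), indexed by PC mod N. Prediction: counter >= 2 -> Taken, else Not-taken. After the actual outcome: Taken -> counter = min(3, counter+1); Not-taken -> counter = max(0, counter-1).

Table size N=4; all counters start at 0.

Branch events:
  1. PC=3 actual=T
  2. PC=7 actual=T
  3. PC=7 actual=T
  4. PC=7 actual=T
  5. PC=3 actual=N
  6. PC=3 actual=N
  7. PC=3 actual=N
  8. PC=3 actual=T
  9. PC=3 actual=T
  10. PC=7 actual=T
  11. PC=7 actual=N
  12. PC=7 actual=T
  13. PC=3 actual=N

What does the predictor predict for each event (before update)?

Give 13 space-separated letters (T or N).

Ev 1: PC=3 idx=3 pred=N actual=T -> ctr[3]=1
Ev 2: PC=7 idx=3 pred=N actual=T -> ctr[3]=2
Ev 3: PC=7 idx=3 pred=T actual=T -> ctr[3]=3
Ev 4: PC=7 idx=3 pred=T actual=T -> ctr[3]=3
Ev 5: PC=3 idx=3 pred=T actual=N -> ctr[3]=2
Ev 6: PC=3 idx=3 pred=T actual=N -> ctr[3]=1
Ev 7: PC=3 idx=3 pred=N actual=N -> ctr[3]=0
Ev 8: PC=3 idx=3 pred=N actual=T -> ctr[3]=1
Ev 9: PC=3 idx=3 pred=N actual=T -> ctr[3]=2
Ev 10: PC=7 idx=3 pred=T actual=T -> ctr[3]=3
Ev 11: PC=7 idx=3 pred=T actual=N -> ctr[3]=2
Ev 12: PC=7 idx=3 pred=T actual=T -> ctr[3]=3
Ev 13: PC=3 idx=3 pred=T actual=N -> ctr[3]=2

Answer: N N T T T T N N N T T T T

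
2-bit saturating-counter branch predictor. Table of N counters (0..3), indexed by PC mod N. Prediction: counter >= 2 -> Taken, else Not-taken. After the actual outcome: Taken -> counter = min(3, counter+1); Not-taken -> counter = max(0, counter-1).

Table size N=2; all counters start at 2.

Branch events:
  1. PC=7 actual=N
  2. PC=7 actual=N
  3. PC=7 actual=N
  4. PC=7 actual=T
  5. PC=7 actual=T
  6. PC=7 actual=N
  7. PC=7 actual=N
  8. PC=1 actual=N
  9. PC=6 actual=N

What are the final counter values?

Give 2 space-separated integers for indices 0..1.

Ev 1: PC=7 idx=1 pred=T actual=N -> ctr[1]=1
Ev 2: PC=7 idx=1 pred=N actual=N -> ctr[1]=0
Ev 3: PC=7 idx=1 pred=N actual=N -> ctr[1]=0
Ev 4: PC=7 idx=1 pred=N actual=T -> ctr[1]=1
Ev 5: PC=7 idx=1 pred=N actual=T -> ctr[1]=2
Ev 6: PC=7 idx=1 pred=T actual=N -> ctr[1]=1
Ev 7: PC=7 idx=1 pred=N actual=N -> ctr[1]=0
Ev 8: PC=1 idx=1 pred=N actual=N -> ctr[1]=0
Ev 9: PC=6 idx=0 pred=T actual=N -> ctr[0]=1

Answer: 1 0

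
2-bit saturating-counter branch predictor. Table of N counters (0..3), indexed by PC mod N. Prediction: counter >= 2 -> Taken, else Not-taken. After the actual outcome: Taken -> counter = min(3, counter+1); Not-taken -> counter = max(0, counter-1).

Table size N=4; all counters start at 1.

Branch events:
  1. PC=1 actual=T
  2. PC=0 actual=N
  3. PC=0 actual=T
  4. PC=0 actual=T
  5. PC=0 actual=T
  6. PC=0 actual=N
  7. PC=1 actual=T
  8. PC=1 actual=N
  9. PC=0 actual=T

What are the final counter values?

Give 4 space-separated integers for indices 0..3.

Answer: 3 2 1 1

Derivation:
Ev 1: PC=1 idx=1 pred=N actual=T -> ctr[1]=2
Ev 2: PC=0 idx=0 pred=N actual=N -> ctr[0]=0
Ev 3: PC=0 idx=0 pred=N actual=T -> ctr[0]=1
Ev 4: PC=0 idx=0 pred=N actual=T -> ctr[0]=2
Ev 5: PC=0 idx=0 pred=T actual=T -> ctr[0]=3
Ev 6: PC=0 idx=0 pred=T actual=N -> ctr[0]=2
Ev 7: PC=1 idx=1 pred=T actual=T -> ctr[1]=3
Ev 8: PC=1 idx=1 pred=T actual=N -> ctr[1]=2
Ev 9: PC=0 idx=0 pred=T actual=T -> ctr[0]=3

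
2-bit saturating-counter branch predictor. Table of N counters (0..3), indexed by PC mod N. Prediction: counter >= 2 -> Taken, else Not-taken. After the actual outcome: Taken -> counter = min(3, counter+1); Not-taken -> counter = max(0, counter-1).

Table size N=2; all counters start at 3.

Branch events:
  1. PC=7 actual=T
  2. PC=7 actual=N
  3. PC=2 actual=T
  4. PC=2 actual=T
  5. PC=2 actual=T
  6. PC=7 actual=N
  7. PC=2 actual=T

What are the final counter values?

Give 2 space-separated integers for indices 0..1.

Answer: 3 1

Derivation:
Ev 1: PC=7 idx=1 pred=T actual=T -> ctr[1]=3
Ev 2: PC=7 idx=1 pred=T actual=N -> ctr[1]=2
Ev 3: PC=2 idx=0 pred=T actual=T -> ctr[0]=3
Ev 4: PC=2 idx=0 pred=T actual=T -> ctr[0]=3
Ev 5: PC=2 idx=0 pred=T actual=T -> ctr[0]=3
Ev 6: PC=7 idx=1 pred=T actual=N -> ctr[1]=1
Ev 7: PC=2 idx=0 pred=T actual=T -> ctr[0]=3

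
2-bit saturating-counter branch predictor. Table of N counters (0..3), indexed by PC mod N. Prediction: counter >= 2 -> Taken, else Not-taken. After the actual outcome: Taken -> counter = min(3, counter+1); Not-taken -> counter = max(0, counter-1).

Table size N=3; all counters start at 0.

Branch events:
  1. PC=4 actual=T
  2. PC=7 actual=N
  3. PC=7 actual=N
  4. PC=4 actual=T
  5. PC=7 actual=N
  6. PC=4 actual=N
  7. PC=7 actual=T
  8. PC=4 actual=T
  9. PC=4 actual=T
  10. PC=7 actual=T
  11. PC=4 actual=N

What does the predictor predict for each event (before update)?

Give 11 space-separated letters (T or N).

Ev 1: PC=4 idx=1 pred=N actual=T -> ctr[1]=1
Ev 2: PC=7 idx=1 pred=N actual=N -> ctr[1]=0
Ev 3: PC=7 idx=1 pred=N actual=N -> ctr[1]=0
Ev 4: PC=4 idx=1 pred=N actual=T -> ctr[1]=1
Ev 5: PC=7 idx=1 pred=N actual=N -> ctr[1]=0
Ev 6: PC=4 idx=1 pred=N actual=N -> ctr[1]=0
Ev 7: PC=7 idx=1 pred=N actual=T -> ctr[1]=1
Ev 8: PC=4 idx=1 pred=N actual=T -> ctr[1]=2
Ev 9: PC=4 idx=1 pred=T actual=T -> ctr[1]=3
Ev 10: PC=7 idx=1 pred=T actual=T -> ctr[1]=3
Ev 11: PC=4 idx=1 pred=T actual=N -> ctr[1]=2

Answer: N N N N N N N N T T T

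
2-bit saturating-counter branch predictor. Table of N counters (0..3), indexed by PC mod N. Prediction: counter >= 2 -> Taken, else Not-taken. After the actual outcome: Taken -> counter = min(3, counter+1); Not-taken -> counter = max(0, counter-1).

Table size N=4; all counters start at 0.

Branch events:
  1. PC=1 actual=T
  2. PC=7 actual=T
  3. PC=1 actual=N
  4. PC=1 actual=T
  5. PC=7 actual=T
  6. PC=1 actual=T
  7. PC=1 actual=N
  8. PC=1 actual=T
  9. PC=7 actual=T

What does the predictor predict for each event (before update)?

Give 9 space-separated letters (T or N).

Answer: N N N N N N T N T

Derivation:
Ev 1: PC=1 idx=1 pred=N actual=T -> ctr[1]=1
Ev 2: PC=7 idx=3 pred=N actual=T -> ctr[3]=1
Ev 3: PC=1 idx=1 pred=N actual=N -> ctr[1]=0
Ev 4: PC=1 idx=1 pred=N actual=T -> ctr[1]=1
Ev 5: PC=7 idx=3 pred=N actual=T -> ctr[3]=2
Ev 6: PC=1 idx=1 pred=N actual=T -> ctr[1]=2
Ev 7: PC=1 idx=1 pred=T actual=N -> ctr[1]=1
Ev 8: PC=1 idx=1 pred=N actual=T -> ctr[1]=2
Ev 9: PC=7 idx=3 pred=T actual=T -> ctr[3]=3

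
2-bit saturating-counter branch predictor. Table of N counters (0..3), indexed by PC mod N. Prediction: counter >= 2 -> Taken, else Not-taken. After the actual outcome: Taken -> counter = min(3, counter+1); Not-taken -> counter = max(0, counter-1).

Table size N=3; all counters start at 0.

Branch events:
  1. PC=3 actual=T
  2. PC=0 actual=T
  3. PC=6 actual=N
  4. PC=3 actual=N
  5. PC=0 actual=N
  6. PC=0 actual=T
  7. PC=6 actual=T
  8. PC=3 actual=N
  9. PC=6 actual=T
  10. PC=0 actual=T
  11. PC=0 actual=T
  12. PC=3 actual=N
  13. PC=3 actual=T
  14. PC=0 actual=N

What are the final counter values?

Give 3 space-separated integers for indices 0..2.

Answer: 2 0 0

Derivation:
Ev 1: PC=3 idx=0 pred=N actual=T -> ctr[0]=1
Ev 2: PC=0 idx=0 pred=N actual=T -> ctr[0]=2
Ev 3: PC=6 idx=0 pred=T actual=N -> ctr[0]=1
Ev 4: PC=3 idx=0 pred=N actual=N -> ctr[0]=0
Ev 5: PC=0 idx=0 pred=N actual=N -> ctr[0]=0
Ev 6: PC=0 idx=0 pred=N actual=T -> ctr[0]=1
Ev 7: PC=6 idx=0 pred=N actual=T -> ctr[0]=2
Ev 8: PC=3 idx=0 pred=T actual=N -> ctr[0]=1
Ev 9: PC=6 idx=0 pred=N actual=T -> ctr[0]=2
Ev 10: PC=0 idx=0 pred=T actual=T -> ctr[0]=3
Ev 11: PC=0 idx=0 pred=T actual=T -> ctr[0]=3
Ev 12: PC=3 idx=0 pred=T actual=N -> ctr[0]=2
Ev 13: PC=3 idx=0 pred=T actual=T -> ctr[0]=3
Ev 14: PC=0 idx=0 pred=T actual=N -> ctr[0]=2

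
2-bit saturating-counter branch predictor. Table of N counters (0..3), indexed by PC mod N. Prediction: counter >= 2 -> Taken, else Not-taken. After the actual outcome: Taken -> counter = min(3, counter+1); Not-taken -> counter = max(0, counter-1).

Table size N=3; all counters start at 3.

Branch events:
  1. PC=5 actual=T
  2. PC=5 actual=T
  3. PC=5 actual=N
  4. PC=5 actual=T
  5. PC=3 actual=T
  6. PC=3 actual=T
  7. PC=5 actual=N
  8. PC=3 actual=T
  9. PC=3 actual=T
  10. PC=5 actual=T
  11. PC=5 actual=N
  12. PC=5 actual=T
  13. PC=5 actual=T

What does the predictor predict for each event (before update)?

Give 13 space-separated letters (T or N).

Answer: T T T T T T T T T T T T T

Derivation:
Ev 1: PC=5 idx=2 pred=T actual=T -> ctr[2]=3
Ev 2: PC=5 idx=2 pred=T actual=T -> ctr[2]=3
Ev 3: PC=5 idx=2 pred=T actual=N -> ctr[2]=2
Ev 4: PC=5 idx=2 pred=T actual=T -> ctr[2]=3
Ev 5: PC=3 idx=0 pred=T actual=T -> ctr[0]=3
Ev 6: PC=3 idx=0 pred=T actual=T -> ctr[0]=3
Ev 7: PC=5 idx=2 pred=T actual=N -> ctr[2]=2
Ev 8: PC=3 idx=0 pred=T actual=T -> ctr[0]=3
Ev 9: PC=3 idx=0 pred=T actual=T -> ctr[0]=3
Ev 10: PC=5 idx=2 pred=T actual=T -> ctr[2]=3
Ev 11: PC=5 idx=2 pred=T actual=N -> ctr[2]=2
Ev 12: PC=5 idx=2 pred=T actual=T -> ctr[2]=3
Ev 13: PC=5 idx=2 pred=T actual=T -> ctr[2]=3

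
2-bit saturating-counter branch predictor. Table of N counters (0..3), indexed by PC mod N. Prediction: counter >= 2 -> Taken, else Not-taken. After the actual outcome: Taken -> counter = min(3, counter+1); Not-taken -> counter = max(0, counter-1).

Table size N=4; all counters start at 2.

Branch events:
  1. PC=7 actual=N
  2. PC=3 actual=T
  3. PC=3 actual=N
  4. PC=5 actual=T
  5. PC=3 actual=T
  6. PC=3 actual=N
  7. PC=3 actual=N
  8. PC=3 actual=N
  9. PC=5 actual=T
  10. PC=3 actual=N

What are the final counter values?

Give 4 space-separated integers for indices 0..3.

Ev 1: PC=7 idx=3 pred=T actual=N -> ctr[3]=1
Ev 2: PC=3 idx=3 pred=N actual=T -> ctr[3]=2
Ev 3: PC=3 idx=3 pred=T actual=N -> ctr[3]=1
Ev 4: PC=5 idx=1 pred=T actual=T -> ctr[1]=3
Ev 5: PC=3 idx=3 pred=N actual=T -> ctr[3]=2
Ev 6: PC=3 idx=3 pred=T actual=N -> ctr[3]=1
Ev 7: PC=3 idx=3 pred=N actual=N -> ctr[3]=0
Ev 8: PC=3 idx=3 pred=N actual=N -> ctr[3]=0
Ev 9: PC=5 idx=1 pred=T actual=T -> ctr[1]=3
Ev 10: PC=3 idx=3 pred=N actual=N -> ctr[3]=0

Answer: 2 3 2 0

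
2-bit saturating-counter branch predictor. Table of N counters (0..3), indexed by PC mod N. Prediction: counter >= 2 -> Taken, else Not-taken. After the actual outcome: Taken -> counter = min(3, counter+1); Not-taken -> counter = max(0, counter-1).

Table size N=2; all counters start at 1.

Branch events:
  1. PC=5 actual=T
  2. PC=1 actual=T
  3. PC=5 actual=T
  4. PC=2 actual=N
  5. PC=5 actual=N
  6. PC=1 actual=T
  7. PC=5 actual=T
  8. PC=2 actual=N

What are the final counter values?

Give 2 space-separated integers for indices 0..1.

Answer: 0 3

Derivation:
Ev 1: PC=5 idx=1 pred=N actual=T -> ctr[1]=2
Ev 2: PC=1 idx=1 pred=T actual=T -> ctr[1]=3
Ev 3: PC=5 idx=1 pred=T actual=T -> ctr[1]=3
Ev 4: PC=2 idx=0 pred=N actual=N -> ctr[0]=0
Ev 5: PC=5 idx=1 pred=T actual=N -> ctr[1]=2
Ev 6: PC=1 idx=1 pred=T actual=T -> ctr[1]=3
Ev 7: PC=5 idx=1 pred=T actual=T -> ctr[1]=3
Ev 8: PC=2 idx=0 pred=N actual=N -> ctr[0]=0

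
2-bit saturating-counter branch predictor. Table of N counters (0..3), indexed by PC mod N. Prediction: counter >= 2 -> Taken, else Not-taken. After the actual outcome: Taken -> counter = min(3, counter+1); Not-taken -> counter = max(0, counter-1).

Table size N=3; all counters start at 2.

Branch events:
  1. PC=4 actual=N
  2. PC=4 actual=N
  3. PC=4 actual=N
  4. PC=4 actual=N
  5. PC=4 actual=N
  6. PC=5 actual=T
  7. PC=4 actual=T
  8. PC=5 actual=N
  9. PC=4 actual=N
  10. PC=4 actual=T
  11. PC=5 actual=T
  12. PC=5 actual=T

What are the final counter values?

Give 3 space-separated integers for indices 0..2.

Answer: 2 1 3

Derivation:
Ev 1: PC=4 idx=1 pred=T actual=N -> ctr[1]=1
Ev 2: PC=4 idx=1 pred=N actual=N -> ctr[1]=0
Ev 3: PC=4 idx=1 pred=N actual=N -> ctr[1]=0
Ev 4: PC=4 idx=1 pred=N actual=N -> ctr[1]=0
Ev 5: PC=4 idx=1 pred=N actual=N -> ctr[1]=0
Ev 6: PC=5 idx=2 pred=T actual=T -> ctr[2]=3
Ev 7: PC=4 idx=1 pred=N actual=T -> ctr[1]=1
Ev 8: PC=5 idx=2 pred=T actual=N -> ctr[2]=2
Ev 9: PC=4 idx=1 pred=N actual=N -> ctr[1]=0
Ev 10: PC=4 idx=1 pred=N actual=T -> ctr[1]=1
Ev 11: PC=5 idx=2 pred=T actual=T -> ctr[2]=3
Ev 12: PC=5 idx=2 pred=T actual=T -> ctr[2]=3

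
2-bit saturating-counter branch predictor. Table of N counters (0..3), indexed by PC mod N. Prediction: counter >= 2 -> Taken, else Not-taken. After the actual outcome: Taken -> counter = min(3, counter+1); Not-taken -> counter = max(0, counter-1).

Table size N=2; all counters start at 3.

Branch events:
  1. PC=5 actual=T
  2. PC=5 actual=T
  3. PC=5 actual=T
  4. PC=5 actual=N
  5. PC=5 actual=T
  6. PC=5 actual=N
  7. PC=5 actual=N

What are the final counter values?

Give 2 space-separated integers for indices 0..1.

Answer: 3 1

Derivation:
Ev 1: PC=5 idx=1 pred=T actual=T -> ctr[1]=3
Ev 2: PC=5 idx=1 pred=T actual=T -> ctr[1]=3
Ev 3: PC=5 idx=1 pred=T actual=T -> ctr[1]=3
Ev 4: PC=5 idx=1 pred=T actual=N -> ctr[1]=2
Ev 5: PC=5 idx=1 pred=T actual=T -> ctr[1]=3
Ev 6: PC=5 idx=1 pred=T actual=N -> ctr[1]=2
Ev 7: PC=5 idx=1 pred=T actual=N -> ctr[1]=1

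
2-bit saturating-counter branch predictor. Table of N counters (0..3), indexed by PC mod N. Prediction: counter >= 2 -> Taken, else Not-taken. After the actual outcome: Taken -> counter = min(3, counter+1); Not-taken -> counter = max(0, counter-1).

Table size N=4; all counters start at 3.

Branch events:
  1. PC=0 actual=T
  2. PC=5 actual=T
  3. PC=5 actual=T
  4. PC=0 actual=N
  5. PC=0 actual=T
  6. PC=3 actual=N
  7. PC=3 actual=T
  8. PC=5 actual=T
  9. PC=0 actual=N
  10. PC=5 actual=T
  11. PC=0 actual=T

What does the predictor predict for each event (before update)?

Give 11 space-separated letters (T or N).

Ev 1: PC=0 idx=0 pred=T actual=T -> ctr[0]=3
Ev 2: PC=5 idx=1 pred=T actual=T -> ctr[1]=3
Ev 3: PC=5 idx=1 pred=T actual=T -> ctr[1]=3
Ev 4: PC=0 idx=0 pred=T actual=N -> ctr[0]=2
Ev 5: PC=0 idx=0 pred=T actual=T -> ctr[0]=3
Ev 6: PC=3 idx=3 pred=T actual=N -> ctr[3]=2
Ev 7: PC=3 idx=3 pred=T actual=T -> ctr[3]=3
Ev 8: PC=5 idx=1 pred=T actual=T -> ctr[1]=3
Ev 9: PC=0 idx=0 pred=T actual=N -> ctr[0]=2
Ev 10: PC=5 idx=1 pred=T actual=T -> ctr[1]=3
Ev 11: PC=0 idx=0 pred=T actual=T -> ctr[0]=3

Answer: T T T T T T T T T T T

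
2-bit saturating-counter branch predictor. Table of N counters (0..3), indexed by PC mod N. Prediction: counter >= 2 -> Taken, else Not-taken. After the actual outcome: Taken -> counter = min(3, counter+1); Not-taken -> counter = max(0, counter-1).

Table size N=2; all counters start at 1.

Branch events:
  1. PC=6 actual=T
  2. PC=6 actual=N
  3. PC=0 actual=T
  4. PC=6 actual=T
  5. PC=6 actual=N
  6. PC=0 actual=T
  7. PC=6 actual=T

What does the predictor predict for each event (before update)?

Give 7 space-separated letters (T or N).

Answer: N T N T T T T

Derivation:
Ev 1: PC=6 idx=0 pred=N actual=T -> ctr[0]=2
Ev 2: PC=6 idx=0 pred=T actual=N -> ctr[0]=1
Ev 3: PC=0 idx=0 pred=N actual=T -> ctr[0]=2
Ev 4: PC=6 idx=0 pred=T actual=T -> ctr[0]=3
Ev 5: PC=6 idx=0 pred=T actual=N -> ctr[0]=2
Ev 6: PC=0 idx=0 pred=T actual=T -> ctr[0]=3
Ev 7: PC=6 idx=0 pred=T actual=T -> ctr[0]=3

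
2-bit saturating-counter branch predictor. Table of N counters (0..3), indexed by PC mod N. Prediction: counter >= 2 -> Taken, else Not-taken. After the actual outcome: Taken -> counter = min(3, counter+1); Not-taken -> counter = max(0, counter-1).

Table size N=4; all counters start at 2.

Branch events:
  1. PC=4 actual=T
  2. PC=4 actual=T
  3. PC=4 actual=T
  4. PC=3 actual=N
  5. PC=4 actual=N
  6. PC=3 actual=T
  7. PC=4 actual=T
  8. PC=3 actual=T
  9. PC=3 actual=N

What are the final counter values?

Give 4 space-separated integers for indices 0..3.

Answer: 3 2 2 2

Derivation:
Ev 1: PC=4 idx=0 pred=T actual=T -> ctr[0]=3
Ev 2: PC=4 idx=0 pred=T actual=T -> ctr[0]=3
Ev 3: PC=4 idx=0 pred=T actual=T -> ctr[0]=3
Ev 4: PC=3 idx=3 pred=T actual=N -> ctr[3]=1
Ev 5: PC=4 idx=0 pred=T actual=N -> ctr[0]=2
Ev 6: PC=3 idx=3 pred=N actual=T -> ctr[3]=2
Ev 7: PC=4 idx=0 pred=T actual=T -> ctr[0]=3
Ev 8: PC=3 idx=3 pred=T actual=T -> ctr[3]=3
Ev 9: PC=3 idx=3 pred=T actual=N -> ctr[3]=2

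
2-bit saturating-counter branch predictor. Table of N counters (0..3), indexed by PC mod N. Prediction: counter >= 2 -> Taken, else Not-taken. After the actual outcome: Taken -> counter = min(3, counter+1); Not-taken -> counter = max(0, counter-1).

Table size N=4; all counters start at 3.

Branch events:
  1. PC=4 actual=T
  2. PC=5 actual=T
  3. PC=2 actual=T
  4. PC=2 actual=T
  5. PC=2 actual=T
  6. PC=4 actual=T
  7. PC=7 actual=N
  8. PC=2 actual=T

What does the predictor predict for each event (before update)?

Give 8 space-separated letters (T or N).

Ev 1: PC=4 idx=0 pred=T actual=T -> ctr[0]=3
Ev 2: PC=5 idx=1 pred=T actual=T -> ctr[1]=3
Ev 3: PC=2 idx=2 pred=T actual=T -> ctr[2]=3
Ev 4: PC=2 idx=2 pred=T actual=T -> ctr[2]=3
Ev 5: PC=2 idx=2 pred=T actual=T -> ctr[2]=3
Ev 6: PC=4 idx=0 pred=T actual=T -> ctr[0]=3
Ev 7: PC=7 idx=3 pred=T actual=N -> ctr[3]=2
Ev 8: PC=2 idx=2 pred=T actual=T -> ctr[2]=3

Answer: T T T T T T T T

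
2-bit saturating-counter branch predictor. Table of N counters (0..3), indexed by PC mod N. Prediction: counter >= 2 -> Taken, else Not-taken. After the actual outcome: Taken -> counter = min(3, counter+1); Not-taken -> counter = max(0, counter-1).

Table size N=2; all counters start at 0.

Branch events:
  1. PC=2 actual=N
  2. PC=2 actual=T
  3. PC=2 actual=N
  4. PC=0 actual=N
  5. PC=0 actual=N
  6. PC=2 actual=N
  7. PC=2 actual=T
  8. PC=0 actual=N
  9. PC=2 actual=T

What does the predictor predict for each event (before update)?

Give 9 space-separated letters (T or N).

Answer: N N N N N N N N N

Derivation:
Ev 1: PC=2 idx=0 pred=N actual=N -> ctr[0]=0
Ev 2: PC=2 idx=0 pred=N actual=T -> ctr[0]=1
Ev 3: PC=2 idx=0 pred=N actual=N -> ctr[0]=0
Ev 4: PC=0 idx=0 pred=N actual=N -> ctr[0]=0
Ev 5: PC=0 idx=0 pred=N actual=N -> ctr[0]=0
Ev 6: PC=2 idx=0 pred=N actual=N -> ctr[0]=0
Ev 7: PC=2 idx=0 pred=N actual=T -> ctr[0]=1
Ev 8: PC=0 idx=0 pred=N actual=N -> ctr[0]=0
Ev 9: PC=2 idx=0 pred=N actual=T -> ctr[0]=1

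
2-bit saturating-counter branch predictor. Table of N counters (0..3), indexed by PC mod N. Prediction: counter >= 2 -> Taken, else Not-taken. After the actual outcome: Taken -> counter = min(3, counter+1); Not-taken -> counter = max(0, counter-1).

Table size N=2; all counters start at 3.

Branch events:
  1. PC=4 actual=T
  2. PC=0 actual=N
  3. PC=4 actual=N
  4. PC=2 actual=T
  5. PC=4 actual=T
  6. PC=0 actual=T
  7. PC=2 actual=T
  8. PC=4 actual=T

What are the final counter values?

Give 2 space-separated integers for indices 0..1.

Answer: 3 3

Derivation:
Ev 1: PC=4 idx=0 pred=T actual=T -> ctr[0]=3
Ev 2: PC=0 idx=0 pred=T actual=N -> ctr[0]=2
Ev 3: PC=4 idx=0 pred=T actual=N -> ctr[0]=1
Ev 4: PC=2 idx=0 pred=N actual=T -> ctr[0]=2
Ev 5: PC=4 idx=0 pred=T actual=T -> ctr[0]=3
Ev 6: PC=0 idx=0 pred=T actual=T -> ctr[0]=3
Ev 7: PC=2 idx=0 pred=T actual=T -> ctr[0]=3
Ev 8: PC=4 idx=0 pred=T actual=T -> ctr[0]=3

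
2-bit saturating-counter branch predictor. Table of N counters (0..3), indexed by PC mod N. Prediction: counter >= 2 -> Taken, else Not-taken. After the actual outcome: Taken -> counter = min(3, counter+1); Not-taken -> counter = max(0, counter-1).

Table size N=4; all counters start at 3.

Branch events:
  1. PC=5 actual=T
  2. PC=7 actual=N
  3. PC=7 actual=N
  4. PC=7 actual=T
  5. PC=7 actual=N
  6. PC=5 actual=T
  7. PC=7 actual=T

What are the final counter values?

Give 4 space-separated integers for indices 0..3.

Answer: 3 3 3 2

Derivation:
Ev 1: PC=5 idx=1 pred=T actual=T -> ctr[1]=3
Ev 2: PC=7 idx=3 pred=T actual=N -> ctr[3]=2
Ev 3: PC=7 idx=3 pred=T actual=N -> ctr[3]=1
Ev 4: PC=7 idx=3 pred=N actual=T -> ctr[3]=2
Ev 5: PC=7 idx=3 pred=T actual=N -> ctr[3]=1
Ev 6: PC=5 idx=1 pred=T actual=T -> ctr[1]=3
Ev 7: PC=7 idx=3 pred=N actual=T -> ctr[3]=2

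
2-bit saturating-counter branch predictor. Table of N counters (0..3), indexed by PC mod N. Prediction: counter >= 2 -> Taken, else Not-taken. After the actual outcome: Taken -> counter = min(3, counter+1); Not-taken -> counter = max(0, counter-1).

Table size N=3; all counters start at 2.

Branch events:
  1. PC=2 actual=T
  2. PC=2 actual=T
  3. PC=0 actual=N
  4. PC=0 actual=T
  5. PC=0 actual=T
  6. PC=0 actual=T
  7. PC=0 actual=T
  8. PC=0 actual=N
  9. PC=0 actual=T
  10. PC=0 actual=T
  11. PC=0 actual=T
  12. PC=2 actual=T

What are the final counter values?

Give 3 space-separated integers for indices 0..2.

Ev 1: PC=2 idx=2 pred=T actual=T -> ctr[2]=3
Ev 2: PC=2 idx=2 pred=T actual=T -> ctr[2]=3
Ev 3: PC=0 idx=0 pred=T actual=N -> ctr[0]=1
Ev 4: PC=0 idx=0 pred=N actual=T -> ctr[0]=2
Ev 5: PC=0 idx=0 pred=T actual=T -> ctr[0]=3
Ev 6: PC=0 idx=0 pred=T actual=T -> ctr[0]=3
Ev 7: PC=0 idx=0 pred=T actual=T -> ctr[0]=3
Ev 8: PC=0 idx=0 pred=T actual=N -> ctr[0]=2
Ev 9: PC=0 idx=0 pred=T actual=T -> ctr[0]=3
Ev 10: PC=0 idx=0 pred=T actual=T -> ctr[0]=3
Ev 11: PC=0 idx=0 pred=T actual=T -> ctr[0]=3
Ev 12: PC=2 idx=2 pred=T actual=T -> ctr[2]=3

Answer: 3 2 3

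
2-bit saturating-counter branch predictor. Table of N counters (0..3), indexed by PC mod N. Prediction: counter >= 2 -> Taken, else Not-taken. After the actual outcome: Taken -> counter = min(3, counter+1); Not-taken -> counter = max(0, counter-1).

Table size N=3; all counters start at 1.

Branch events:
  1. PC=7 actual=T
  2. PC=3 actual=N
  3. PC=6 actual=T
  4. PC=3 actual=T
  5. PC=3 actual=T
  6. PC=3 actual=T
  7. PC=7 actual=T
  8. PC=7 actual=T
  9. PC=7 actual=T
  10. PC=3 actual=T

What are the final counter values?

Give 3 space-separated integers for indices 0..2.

Answer: 3 3 1

Derivation:
Ev 1: PC=7 idx=1 pred=N actual=T -> ctr[1]=2
Ev 2: PC=3 idx=0 pred=N actual=N -> ctr[0]=0
Ev 3: PC=6 idx=0 pred=N actual=T -> ctr[0]=1
Ev 4: PC=3 idx=0 pred=N actual=T -> ctr[0]=2
Ev 5: PC=3 idx=0 pred=T actual=T -> ctr[0]=3
Ev 6: PC=3 idx=0 pred=T actual=T -> ctr[0]=3
Ev 7: PC=7 idx=1 pred=T actual=T -> ctr[1]=3
Ev 8: PC=7 idx=1 pred=T actual=T -> ctr[1]=3
Ev 9: PC=7 idx=1 pred=T actual=T -> ctr[1]=3
Ev 10: PC=3 idx=0 pred=T actual=T -> ctr[0]=3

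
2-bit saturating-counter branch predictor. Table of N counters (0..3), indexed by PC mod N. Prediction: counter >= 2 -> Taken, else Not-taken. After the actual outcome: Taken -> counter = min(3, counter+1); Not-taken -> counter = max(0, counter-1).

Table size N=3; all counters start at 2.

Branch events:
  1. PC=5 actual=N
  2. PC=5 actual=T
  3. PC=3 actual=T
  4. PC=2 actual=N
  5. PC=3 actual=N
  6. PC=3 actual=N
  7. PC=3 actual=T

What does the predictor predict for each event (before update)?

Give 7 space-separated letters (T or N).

Ev 1: PC=5 idx=2 pred=T actual=N -> ctr[2]=1
Ev 2: PC=5 idx=2 pred=N actual=T -> ctr[2]=2
Ev 3: PC=3 idx=0 pred=T actual=T -> ctr[0]=3
Ev 4: PC=2 idx=2 pred=T actual=N -> ctr[2]=1
Ev 5: PC=3 idx=0 pred=T actual=N -> ctr[0]=2
Ev 6: PC=3 idx=0 pred=T actual=N -> ctr[0]=1
Ev 7: PC=3 idx=0 pred=N actual=T -> ctr[0]=2

Answer: T N T T T T N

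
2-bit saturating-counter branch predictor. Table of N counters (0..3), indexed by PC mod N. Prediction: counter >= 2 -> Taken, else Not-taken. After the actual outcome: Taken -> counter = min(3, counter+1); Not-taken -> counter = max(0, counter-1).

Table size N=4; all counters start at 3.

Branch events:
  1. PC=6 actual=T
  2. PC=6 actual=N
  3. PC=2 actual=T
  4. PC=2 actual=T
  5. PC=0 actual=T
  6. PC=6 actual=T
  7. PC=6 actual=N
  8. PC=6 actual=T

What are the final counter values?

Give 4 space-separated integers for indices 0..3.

Answer: 3 3 3 3

Derivation:
Ev 1: PC=6 idx=2 pred=T actual=T -> ctr[2]=3
Ev 2: PC=6 idx=2 pred=T actual=N -> ctr[2]=2
Ev 3: PC=2 idx=2 pred=T actual=T -> ctr[2]=3
Ev 4: PC=2 idx=2 pred=T actual=T -> ctr[2]=3
Ev 5: PC=0 idx=0 pred=T actual=T -> ctr[0]=3
Ev 6: PC=6 idx=2 pred=T actual=T -> ctr[2]=3
Ev 7: PC=6 idx=2 pred=T actual=N -> ctr[2]=2
Ev 8: PC=6 idx=2 pred=T actual=T -> ctr[2]=3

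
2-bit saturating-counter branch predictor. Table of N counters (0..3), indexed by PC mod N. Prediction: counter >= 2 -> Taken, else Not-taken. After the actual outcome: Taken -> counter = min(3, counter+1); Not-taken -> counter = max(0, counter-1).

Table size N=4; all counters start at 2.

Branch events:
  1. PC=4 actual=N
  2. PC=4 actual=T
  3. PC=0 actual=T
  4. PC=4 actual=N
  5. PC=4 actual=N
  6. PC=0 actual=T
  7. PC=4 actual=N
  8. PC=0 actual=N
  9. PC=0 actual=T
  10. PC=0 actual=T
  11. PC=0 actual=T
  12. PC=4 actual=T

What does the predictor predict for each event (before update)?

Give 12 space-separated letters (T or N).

Answer: T N T T T N T N N N T T

Derivation:
Ev 1: PC=4 idx=0 pred=T actual=N -> ctr[0]=1
Ev 2: PC=4 idx=0 pred=N actual=T -> ctr[0]=2
Ev 3: PC=0 idx=0 pred=T actual=T -> ctr[0]=3
Ev 4: PC=4 idx=0 pred=T actual=N -> ctr[0]=2
Ev 5: PC=4 idx=0 pred=T actual=N -> ctr[0]=1
Ev 6: PC=0 idx=0 pred=N actual=T -> ctr[0]=2
Ev 7: PC=4 idx=0 pred=T actual=N -> ctr[0]=1
Ev 8: PC=0 idx=0 pred=N actual=N -> ctr[0]=0
Ev 9: PC=0 idx=0 pred=N actual=T -> ctr[0]=1
Ev 10: PC=0 idx=0 pred=N actual=T -> ctr[0]=2
Ev 11: PC=0 idx=0 pred=T actual=T -> ctr[0]=3
Ev 12: PC=4 idx=0 pred=T actual=T -> ctr[0]=3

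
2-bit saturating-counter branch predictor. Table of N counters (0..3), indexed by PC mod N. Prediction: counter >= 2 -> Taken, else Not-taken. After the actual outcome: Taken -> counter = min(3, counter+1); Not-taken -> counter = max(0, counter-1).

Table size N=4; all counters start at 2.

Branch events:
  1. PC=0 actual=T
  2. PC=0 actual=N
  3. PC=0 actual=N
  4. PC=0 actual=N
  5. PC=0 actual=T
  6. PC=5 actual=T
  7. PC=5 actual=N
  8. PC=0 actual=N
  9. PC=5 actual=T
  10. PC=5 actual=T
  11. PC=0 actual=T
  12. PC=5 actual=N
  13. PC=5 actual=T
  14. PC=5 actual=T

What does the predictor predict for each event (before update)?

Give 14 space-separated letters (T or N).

Answer: T T T N N T T N T T N T T T

Derivation:
Ev 1: PC=0 idx=0 pred=T actual=T -> ctr[0]=3
Ev 2: PC=0 idx=0 pred=T actual=N -> ctr[0]=2
Ev 3: PC=0 idx=0 pred=T actual=N -> ctr[0]=1
Ev 4: PC=0 idx=0 pred=N actual=N -> ctr[0]=0
Ev 5: PC=0 idx=0 pred=N actual=T -> ctr[0]=1
Ev 6: PC=5 idx=1 pred=T actual=T -> ctr[1]=3
Ev 7: PC=5 idx=1 pred=T actual=N -> ctr[1]=2
Ev 8: PC=0 idx=0 pred=N actual=N -> ctr[0]=0
Ev 9: PC=5 idx=1 pred=T actual=T -> ctr[1]=3
Ev 10: PC=5 idx=1 pred=T actual=T -> ctr[1]=3
Ev 11: PC=0 idx=0 pred=N actual=T -> ctr[0]=1
Ev 12: PC=5 idx=1 pred=T actual=N -> ctr[1]=2
Ev 13: PC=5 idx=1 pred=T actual=T -> ctr[1]=3
Ev 14: PC=5 idx=1 pred=T actual=T -> ctr[1]=3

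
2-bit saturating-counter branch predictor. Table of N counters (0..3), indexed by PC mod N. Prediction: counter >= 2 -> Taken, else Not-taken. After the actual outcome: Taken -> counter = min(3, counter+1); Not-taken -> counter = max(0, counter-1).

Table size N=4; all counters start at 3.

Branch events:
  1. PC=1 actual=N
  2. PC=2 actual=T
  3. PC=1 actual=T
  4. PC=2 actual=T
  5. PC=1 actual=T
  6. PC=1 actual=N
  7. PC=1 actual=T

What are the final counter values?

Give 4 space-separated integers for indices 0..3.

Ev 1: PC=1 idx=1 pred=T actual=N -> ctr[1]=2
Ev 2: PC=2 idx=2 pred=T actual=T -> ctr[2]=3
Ev 3: PC=1 idx=1 pred=T actual=T -> ctr[1]=3
Ev 4: PC=2 idx=2 pred=T actual=T -> ctr[2]=3
Ev 5: PC=1 idx=1 pred=T actual=T -> ctr[1]=3
Ev 6: PC=1 idx=1 pred=T actual=N -> ctr[1]=2
Ev 7: PC=1 idx=1 pred=T actual=T -> ctr[1]=3

Answer: 3 3 3 3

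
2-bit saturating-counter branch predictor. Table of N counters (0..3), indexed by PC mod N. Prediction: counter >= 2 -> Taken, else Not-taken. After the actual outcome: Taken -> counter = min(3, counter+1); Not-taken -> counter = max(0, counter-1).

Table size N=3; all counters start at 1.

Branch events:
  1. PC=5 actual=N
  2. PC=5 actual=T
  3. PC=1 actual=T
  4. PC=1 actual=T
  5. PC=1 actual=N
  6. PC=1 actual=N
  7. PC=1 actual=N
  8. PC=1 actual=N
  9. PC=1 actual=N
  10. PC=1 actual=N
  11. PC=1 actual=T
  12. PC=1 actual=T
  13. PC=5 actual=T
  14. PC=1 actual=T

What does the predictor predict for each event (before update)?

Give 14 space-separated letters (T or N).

Ev 1: PC=5 idx=2 pred=N actual=N -> ctr[2]=0
Ev 2: PC=5 idx=2 pred=N actual=T -> ctr[2]=1
Ev 3: PC=1 idx=1 pred=N actual=T -> ctr[1]=2
Ev 4: PC=1 idx=1 pred=T actual=T -> ctr[1]=3
Ev 5: PC=1 idx=1 pred=T actual=N -> ctr[1]=2
Ev 6: PC=1 idx=1 pred=T actual=N -> ctr[1]=1
Ev 7: PC=1 idx=1 pred=N actual=N -> ctr[1]=0
Ev 8: PC=1 idx=1 pred=N actual=N -> ctr[1]=0
Ev 9: PC=1 idx=1 pred=N actual=N -> ctr[1]=0
Ev 10: PC=1 idx=1 pred=N actual=N -> ctr[1]=0
Ev 11: PC=1 idx=1 pred=N actual=T -> ctr[1]=1
Ev 12: PC=1 idx=1 pred=N actual=T -> ctr[1]=2
Ev 13: PC=5 idx=2 pred=N actual=T -> ctr[2]=2
Ev 14: PC=1 idx=1 pred=T actual=T -> ctr[1]=3

Answer: N N N T T T N N N N N N N T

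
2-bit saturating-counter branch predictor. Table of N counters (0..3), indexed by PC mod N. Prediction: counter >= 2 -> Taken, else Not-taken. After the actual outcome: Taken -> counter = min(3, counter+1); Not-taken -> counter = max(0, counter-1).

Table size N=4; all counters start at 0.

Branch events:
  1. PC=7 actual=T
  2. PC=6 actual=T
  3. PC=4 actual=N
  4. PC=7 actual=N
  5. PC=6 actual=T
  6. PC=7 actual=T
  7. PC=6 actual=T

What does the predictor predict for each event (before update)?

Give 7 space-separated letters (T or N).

Answer: N N N N N N T

Derivation:
Ev 1: PC=7 idx=3 pred=N actual=T -> ctr[3]=1
Ev 2: PC=6 idx=2 pred=N actual=T -> ctr[2]=1
Ev 3: PC=4 idx=0 pred=N actual=N -> ctr[0]=0
Ev 4: PC=7 idx=3 pred=N actual=N -> ctr[3]=0
Ev 5: PC=6 idx=2 pred=N actual=T -> ctr[2]=2
Ev 6: PC=7 idx=3 pred=N actual=T -> ctr[3]=1
Ev 7: PC=6 idx=2 pred=T actual=T -> ctr[2]=3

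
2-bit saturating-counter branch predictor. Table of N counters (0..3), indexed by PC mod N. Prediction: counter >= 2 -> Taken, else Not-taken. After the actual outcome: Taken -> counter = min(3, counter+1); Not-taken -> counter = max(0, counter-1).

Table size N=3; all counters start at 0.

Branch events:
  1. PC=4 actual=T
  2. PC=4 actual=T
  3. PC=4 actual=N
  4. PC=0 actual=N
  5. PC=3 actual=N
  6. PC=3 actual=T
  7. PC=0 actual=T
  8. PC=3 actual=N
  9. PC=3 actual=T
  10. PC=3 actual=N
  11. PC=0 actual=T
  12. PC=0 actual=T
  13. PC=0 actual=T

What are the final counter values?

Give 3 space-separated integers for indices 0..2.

Answer: 3 1 0

Derivation:
Ev 1: PC=4 idx=1 pred=N actual=T -> ctr[1]=1
Ev 2: PC=4 idx=1 pred=N actual=T -> ctr[1]=2
Ev 3: PC=4 idx=1 pred=T actual=N -> ctr[1]=1
Ev 4: PC=0 idx=0 pred=N actual=N -> ctr[0]=0
Ev 5: PC=3 idx=0 pred=N actual=N -> ctr[0]=0
Ev 6: PC=3 idx=0 pred=N actual=T -> ctr[0]=1
Ev 7: PC=0 idx=0 pred=N actual=T -> ctr[0]=2
Ev 8: PC=3 idx=0 pred=T actual=N -> ctr[0]=1
Ev 9: PC=3 idx=0 pred=N actual=T -> ctr[0]=2
Ev 10: PC=3 idx=0 pred=T actual=N -> ctr[0]=1
Ev 11: PC=0 idx=0 pred=N actual=T -> ctr[0]=2
Ev 12: PC=0 idx=0 pred=T actual=T -> ctr[0]=3
Ev 13: PC=0 idx=0 pred=T actual=T -> ctr[0]=3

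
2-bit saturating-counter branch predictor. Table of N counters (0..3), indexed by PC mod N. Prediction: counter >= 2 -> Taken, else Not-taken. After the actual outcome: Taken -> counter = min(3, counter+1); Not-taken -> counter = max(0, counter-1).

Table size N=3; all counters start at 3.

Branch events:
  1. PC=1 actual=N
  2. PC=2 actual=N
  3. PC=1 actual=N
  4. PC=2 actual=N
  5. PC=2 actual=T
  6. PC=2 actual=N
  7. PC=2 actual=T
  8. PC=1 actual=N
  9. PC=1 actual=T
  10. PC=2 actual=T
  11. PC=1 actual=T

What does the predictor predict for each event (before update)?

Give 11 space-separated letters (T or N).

Ev 1: PC=1 idx=1 pred=T actual=N -> ctr[1]=2
Ev 2: PC=2 idx=2 pred=T actual=N -> ctr[2]=2
Ev 3: PC=1 idx=1 pred=T actual=N -> ctr[1]=1
Ev 4: PC=2 idx=2 pred=T actual=N -> ctr[2]=1
Ev 5: PC=2 idx=2 pred=N actual=T -> ctr[2]=2
Ev 6: PC=2 idx=2 pred=T actual=N -> ctr[2]=1
Ev 7: PC=2 idx=2 pred=N actual=T -> ctr[2]=2
Ev 8: PC=1 idx=1 pred=N actual=N -> ctr[1]=0
Ev 9: PC=1 idx=1 pred=N actual=T -> ctr[1]=1
Ev 10: PC=2 idx=2 pred=T actual=T -> ctr[2]=3
Ev 11: PC=1 idx=1 pred=N actual=T -> ctr[1]=2

Answer: T T T T N T N N N T N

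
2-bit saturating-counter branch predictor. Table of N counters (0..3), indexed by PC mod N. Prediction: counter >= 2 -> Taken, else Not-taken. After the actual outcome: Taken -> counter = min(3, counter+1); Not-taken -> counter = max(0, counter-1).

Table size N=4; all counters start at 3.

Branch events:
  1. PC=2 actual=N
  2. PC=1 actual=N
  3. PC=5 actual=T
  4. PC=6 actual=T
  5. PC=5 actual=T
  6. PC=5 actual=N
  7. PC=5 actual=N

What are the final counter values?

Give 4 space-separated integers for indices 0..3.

Answer: 3 1 3 3

Derivation:
Ev 1: PC=2 idx=2 pred=T actual=N -> ctr[2]=2
Ev 2: PC=1 idx=1 pred=T actual=N -> ctr[1]=2
Ev 3: PC=5 idx=1 pred=T actual=T -> ctr[1]=3
Ev 4: PC=6 idx=2 pred=T actual=T -> ctr[2]=3
Ev 5: PC=5 idx=1 pred=T actual=T -> ctr[1]=3
Ev 6: PC=5 idx=1 pred=T actual=N -> ctr[1]=2
Ev 7: PC=5 idx=1 pred=T actual=N -> ctr[1]=1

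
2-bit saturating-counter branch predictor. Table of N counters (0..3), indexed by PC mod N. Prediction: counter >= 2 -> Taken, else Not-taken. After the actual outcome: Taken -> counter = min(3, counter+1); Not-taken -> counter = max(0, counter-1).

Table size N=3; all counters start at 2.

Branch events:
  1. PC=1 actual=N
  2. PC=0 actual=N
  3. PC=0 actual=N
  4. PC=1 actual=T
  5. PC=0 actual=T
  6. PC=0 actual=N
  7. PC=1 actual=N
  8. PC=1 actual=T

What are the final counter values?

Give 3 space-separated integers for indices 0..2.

Ev 1: PC=1 idx=1 pred=T actual=N -> ctr[1]=1
Ev 2: PC=0 idx=0 pred=T actual=N -> ctr[0]=1
Ev 3: PC=0 idx=0 pred=N actual=N -> ctr[0]=0
Ev 4: PC=1 idx=1 pred=N actual=T -> ctr[1]=2
Ev 5: PC=0 idx=0 pred=N actual=T -> ctr[0]=1
Ev 6: PC=0 idx=0 pred=N actual=N -> ctr[0]=0
Ev 7: PC=1 idx=1 pred=T actual=N -> ctr[1]=1
Ev 8: PC=1 idx=1 pred=N actual=T -> ctr[1]=2

Answer: 0 2 2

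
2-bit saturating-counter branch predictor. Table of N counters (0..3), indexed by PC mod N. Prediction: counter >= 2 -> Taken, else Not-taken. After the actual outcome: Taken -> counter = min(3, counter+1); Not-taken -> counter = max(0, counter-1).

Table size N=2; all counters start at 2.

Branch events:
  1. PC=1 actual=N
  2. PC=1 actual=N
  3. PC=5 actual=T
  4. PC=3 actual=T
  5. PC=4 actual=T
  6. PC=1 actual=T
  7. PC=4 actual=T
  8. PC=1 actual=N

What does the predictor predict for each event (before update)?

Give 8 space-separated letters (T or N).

Ev 1: PC=1 idx=1 pred=T actual=N -> ctr[1]=1
Ev 2: PC=1 idx=1 pred=N actual=N -> ctr[1]=0
Ev 3: PC=5 idx=1 pred=N actual=T -> ctr[1]=1
Ev 4: PC=3 idx=1 pred=N actual=T -> ctr[1]=2
Ev 5: PC=4 idx=0 pred=T actual=T -> ctr[0]=3
Ev 6: PC=1 idx=1 pred=T actual=T -> ctr[1]=3
Ev 7: PC=4 idx=0 pred=T actual=T -> ctr[0]=3
Ev 8: PC=1 idx=1 pred=T actual=N -> ctr[1]=2

Answer: T N N N T T T T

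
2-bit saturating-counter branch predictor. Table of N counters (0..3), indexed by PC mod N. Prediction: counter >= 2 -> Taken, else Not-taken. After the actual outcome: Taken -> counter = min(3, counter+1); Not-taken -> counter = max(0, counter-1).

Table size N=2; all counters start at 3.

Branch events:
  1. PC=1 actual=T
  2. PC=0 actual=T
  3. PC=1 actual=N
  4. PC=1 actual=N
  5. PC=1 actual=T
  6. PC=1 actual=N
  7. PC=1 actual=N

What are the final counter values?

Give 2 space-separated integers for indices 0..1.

Ev 1: PC=1 idx=1 pred=T actual=T -> ctr[1]=3
Ev 2: PC=0 idx=0 pred=T actual=T -> ctr[0]=3
Ev 3: PC=1 idx=1 pred=T actual=N -> ctr[1]=2
Ev 4: PC=1 idx=1 pred=T actual=N -> ctr[1]=1
Ev 5: PC=1 idx=1 pred=N actual=T -> ctr[1]=2
Ev 6: PC=1 idx=1 pred=T actual=N -> ctr[1]=1
Ev 7: PC=1 idx=1 pred=N actual=N -> ctr[1]=0

Answer: 3 0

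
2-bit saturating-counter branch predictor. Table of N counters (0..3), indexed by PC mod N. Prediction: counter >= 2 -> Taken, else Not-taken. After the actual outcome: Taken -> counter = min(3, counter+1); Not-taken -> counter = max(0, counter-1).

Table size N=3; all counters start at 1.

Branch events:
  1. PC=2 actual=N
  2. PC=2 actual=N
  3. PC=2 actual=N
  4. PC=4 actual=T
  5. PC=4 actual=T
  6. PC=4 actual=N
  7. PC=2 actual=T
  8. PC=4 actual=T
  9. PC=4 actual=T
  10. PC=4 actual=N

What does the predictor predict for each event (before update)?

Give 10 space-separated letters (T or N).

Ev 1: PC=2 idx=2 pred=N actual=N -> ctr[2]=0
Ev 2: PC=2 idx=2 pred=N actual=N -> ctr[2]=0
Ev 3: PC=2 idx=2 pred=N actual=N -> ctr[2]=0
Ev 4: PC=4 idx=1 pred=N actual=T -> ctr[1]=2
Ev 5: PC=4 idx=1 pred=T actual=T -> ctr[1]=3
Ev 6: PC=4 idx=1 pred=T actual=N -> ctr[1]=2
Ev 7: PC=2 idx=2 pred=N actual=T -> ctr[2]=1
Ev 8: PC=4 idx=1 pred=T actual=T -> ctr[1]=3
Ev 9: PC=4 idx=1 pred=T actual=T -> ctr[1]=3
Ev 10: PC=4 idx=1 pred=T actual=N -> ctr[1]=2

Answer: N N N N T T N T T T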